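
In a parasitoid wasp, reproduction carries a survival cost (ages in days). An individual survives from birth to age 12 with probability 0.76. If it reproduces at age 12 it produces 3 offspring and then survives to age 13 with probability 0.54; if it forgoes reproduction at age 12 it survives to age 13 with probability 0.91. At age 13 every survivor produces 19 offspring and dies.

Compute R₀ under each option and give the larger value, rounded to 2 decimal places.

13.14

breed at age 12: R₀ = 0.76 × (3 + 0.54 × 19) = 0.76 × 13.2600 = 10.0776
delay to age 13: R₀ = 0.76 × (0.91 × 19) = 0.76 × 17.2900 = 13.1404
Higher: delay to age 13 (13.1404).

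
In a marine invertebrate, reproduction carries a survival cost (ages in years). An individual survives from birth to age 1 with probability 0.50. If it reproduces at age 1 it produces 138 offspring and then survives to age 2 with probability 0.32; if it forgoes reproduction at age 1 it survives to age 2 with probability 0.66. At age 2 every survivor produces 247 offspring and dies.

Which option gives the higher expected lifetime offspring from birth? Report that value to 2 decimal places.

breed at age 1: R₀ = 0.50 × (138 + 0.32 × 247) = 0.50 × 217.0400 = 108.5200
delay to age 2: R₀ = 0.50 × (0.66 × 247) = 0.50 × 163.0200 = 81.5100
Higher: breed at age 1 (108.5200).

108.52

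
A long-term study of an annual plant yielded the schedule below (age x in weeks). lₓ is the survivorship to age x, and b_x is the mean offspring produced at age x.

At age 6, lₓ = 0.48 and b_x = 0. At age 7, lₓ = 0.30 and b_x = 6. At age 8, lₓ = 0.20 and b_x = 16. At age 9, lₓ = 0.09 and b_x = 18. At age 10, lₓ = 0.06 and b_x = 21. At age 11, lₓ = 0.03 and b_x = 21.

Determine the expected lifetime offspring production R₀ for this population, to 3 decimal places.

8.510

R₀ = Σ lₓ b_x:
  age 6: 0.48 × 0 = 0.0000
  age 7: 0.30 × 6 = 1.8000
  age 8: 0.20 × 16 = 3.2000
  age 9: 0.09 × 18 = 1.6200
  age 10: 0.06 × 21 = 1.2600
  age 11: 0.03 × 21 = 0.6300
R₀ = 0.0000 + 1.8000 + 3.2000 + 1.6200 + 1.2600 + 0.6300 = 8.5100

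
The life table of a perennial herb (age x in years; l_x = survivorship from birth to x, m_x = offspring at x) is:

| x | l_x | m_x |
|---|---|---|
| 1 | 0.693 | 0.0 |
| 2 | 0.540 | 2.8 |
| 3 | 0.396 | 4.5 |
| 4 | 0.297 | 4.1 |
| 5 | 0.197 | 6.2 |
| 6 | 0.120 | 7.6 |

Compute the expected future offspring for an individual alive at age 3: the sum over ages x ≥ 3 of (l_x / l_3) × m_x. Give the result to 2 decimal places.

12.96

l_3 = 0.396. Conditional survival from age 3 to x is l_x / l_3.
  x=3: (0.396/0.396) × 4.5 = 4.5000
  x=4: (0.297/0.396) × 4.1 = 3.0750
  x=5: (0.197/0.396) × 6.2 = 3.0843
  x=6: (0.120/0.396) × 7.6 = 2.3030
Sum = 4.5000 + 3.0750 + 3.0843 + 2.3030 = 12.9624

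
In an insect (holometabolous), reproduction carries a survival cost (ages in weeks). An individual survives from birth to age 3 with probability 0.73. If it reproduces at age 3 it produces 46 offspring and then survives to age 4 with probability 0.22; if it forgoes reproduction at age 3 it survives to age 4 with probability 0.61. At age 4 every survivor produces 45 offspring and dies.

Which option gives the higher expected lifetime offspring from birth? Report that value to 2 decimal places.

breed at age 3: R₀ = 0.73 × (46 + 0.22 × 45) = 0.73 × 55.9000 = 40.8070
delay to age 4: R₀ = 0.73 × (0.61 × 45) = 0.73 × 27.4500 = 20.0385
Higher: breed at age 3 (40.8070).

40.81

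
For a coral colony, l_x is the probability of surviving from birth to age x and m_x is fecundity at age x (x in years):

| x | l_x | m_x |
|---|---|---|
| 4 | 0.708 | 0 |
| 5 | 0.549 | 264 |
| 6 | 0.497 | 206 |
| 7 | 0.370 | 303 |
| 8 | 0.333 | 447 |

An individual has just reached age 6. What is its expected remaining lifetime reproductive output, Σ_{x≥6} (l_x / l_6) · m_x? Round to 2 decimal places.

l_6 = 0.497. Conditional survival from age 6 to x is l_x / l_6.
  x=6: (0.497/0.497) × 206 = 206.0000
  x=7: (0.370/0.497) × 303 = 225.5734
  x=8: (0.333/0.497) × 447 = 299.4990
Sum = 206.0000 + 225.5734 + 299.4990 = 731.0724

731.07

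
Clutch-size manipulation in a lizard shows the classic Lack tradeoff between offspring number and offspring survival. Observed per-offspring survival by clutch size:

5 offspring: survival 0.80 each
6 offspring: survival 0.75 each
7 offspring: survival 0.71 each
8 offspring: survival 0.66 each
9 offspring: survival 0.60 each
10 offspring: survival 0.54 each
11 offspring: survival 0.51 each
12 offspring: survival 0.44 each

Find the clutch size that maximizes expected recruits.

11

Expected recruits = c × s(c):
  c=5: 5 × 0.80 = 4.000
  c=6: 6 × 0.75 = 4.500
  c=7: 7 × 0.71 = 4.970
  c=8: 8 × 0.66 = 5.280
  c=9: 9 × 0.60 = 5.400
  c=10: 10 × 0.54 = 5.400
  c=11: 11 × 0.51 = 5.610
  c=12: 12 × 0.44 = 5.280
Maximum at c = 11 (5.610 recruits).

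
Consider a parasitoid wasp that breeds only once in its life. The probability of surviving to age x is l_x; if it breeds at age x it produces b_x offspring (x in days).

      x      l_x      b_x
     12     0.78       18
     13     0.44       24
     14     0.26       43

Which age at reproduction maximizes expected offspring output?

Expected offspring if breeding at age x = l_x × b_x:
  age 12: 0.78 × 18 = 14.040
  age 13: 0.44 × 24 = 10.560
  age 14: 0.26 × 43 = 11.180
Maximum at age 12 (14.040).

12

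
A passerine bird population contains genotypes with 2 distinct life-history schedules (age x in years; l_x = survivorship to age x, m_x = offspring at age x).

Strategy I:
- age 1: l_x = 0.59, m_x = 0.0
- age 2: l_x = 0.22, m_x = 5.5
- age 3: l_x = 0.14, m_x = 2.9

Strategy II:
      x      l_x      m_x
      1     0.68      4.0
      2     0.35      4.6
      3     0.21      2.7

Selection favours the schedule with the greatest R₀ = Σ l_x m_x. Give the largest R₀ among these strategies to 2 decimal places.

Strategy I: R₀ = 0.59×0.0 + 0.22×5.5 + 0.14×2.9 = 1.6160
Strategy II: R₀ = 0.68×4.0 + 0.35×4.6 + 0.21×2.7 = 4.8970
Highest R₀: strategy II with 4.8970.

4.90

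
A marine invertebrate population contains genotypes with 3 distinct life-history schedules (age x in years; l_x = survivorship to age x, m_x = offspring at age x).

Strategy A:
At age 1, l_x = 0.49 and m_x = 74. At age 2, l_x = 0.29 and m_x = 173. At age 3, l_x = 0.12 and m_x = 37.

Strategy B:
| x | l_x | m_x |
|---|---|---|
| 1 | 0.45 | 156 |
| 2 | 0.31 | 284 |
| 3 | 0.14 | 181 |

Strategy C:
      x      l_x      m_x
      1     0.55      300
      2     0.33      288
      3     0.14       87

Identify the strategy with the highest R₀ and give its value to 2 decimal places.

272.22

Strategy A: R₀ = 0.49×74 + 0.29×173 + 0.12×37 = 90.8700
Strategy B: R₀ = 0.45×156 + 0.31×284 + 0.14×181 = 183.5800
Strategy C: R₀ = 0.55×300 + 0.33×288 + 0.14×87 = 272.2200
Highest R₀: strategy C with 272.2200.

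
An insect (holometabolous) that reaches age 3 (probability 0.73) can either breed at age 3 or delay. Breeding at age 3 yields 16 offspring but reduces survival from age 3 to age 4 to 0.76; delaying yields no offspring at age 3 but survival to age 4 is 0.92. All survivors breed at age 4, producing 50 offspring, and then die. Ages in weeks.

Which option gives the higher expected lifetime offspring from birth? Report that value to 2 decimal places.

39.42

breed at age 3: R₀ = 0.73 × (16 + 0.76 × 50) = 0.73 × 54.0000 = 39.4200
delay to age 4: R₀ = 0.73 × (0.92 × 50) = 0.73 × 46.0000 = 33.5800
Higher: breed at age 3 (39.4200).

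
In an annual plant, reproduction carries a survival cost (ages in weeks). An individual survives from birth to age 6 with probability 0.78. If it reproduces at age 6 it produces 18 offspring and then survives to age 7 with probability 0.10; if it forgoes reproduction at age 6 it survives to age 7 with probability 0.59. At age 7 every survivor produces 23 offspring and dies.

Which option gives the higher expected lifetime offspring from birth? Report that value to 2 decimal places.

15.83

breed at age 6: R₀ = 0.78 × (18 + 0.10 × 23) = 0.78 × 20.3000 = 15.8340
delay to age 7: R₀ = 0.78 × (0.59 × 23) = 0.78 × 13.5700 = 10.5846
Higher: breed at age 6 (15.8340).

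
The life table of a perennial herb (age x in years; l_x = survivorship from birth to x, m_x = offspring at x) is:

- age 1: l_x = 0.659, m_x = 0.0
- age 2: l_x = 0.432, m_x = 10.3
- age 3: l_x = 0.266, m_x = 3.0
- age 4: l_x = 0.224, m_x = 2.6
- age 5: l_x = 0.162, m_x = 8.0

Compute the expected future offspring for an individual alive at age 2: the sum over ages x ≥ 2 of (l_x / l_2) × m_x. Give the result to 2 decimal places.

16.50

l_2 = 0.432. Conditional survival from age 2 to x is l_x / l_2.
  x=2: (0.432/0.432) × 10.3 = 10.3000
  x=3: (0.266/0.432) × 3.0 = 1.8472
  x=4: (0.224/0.432) × 2.6 = 1.3481
  x=5: (0.162/0.432) × 8.0 = 3.0000
Sum = 10.3000 + 1.8472 + 1.3481 + 3.0000 = 16.4954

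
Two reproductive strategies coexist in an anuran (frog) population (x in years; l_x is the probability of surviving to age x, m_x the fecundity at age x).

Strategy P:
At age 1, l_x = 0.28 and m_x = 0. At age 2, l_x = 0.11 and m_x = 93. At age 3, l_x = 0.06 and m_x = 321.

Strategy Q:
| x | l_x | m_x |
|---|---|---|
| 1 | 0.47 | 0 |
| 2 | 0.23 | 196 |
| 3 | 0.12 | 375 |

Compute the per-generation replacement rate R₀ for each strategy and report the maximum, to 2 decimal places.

Strategy P: R₀ = 0.28×0 + 0.11×93 + 0.06×321 = 29.4900
Strategy Q: R₀ = 0.47×0 + 0.23×196 + 0.12×375 = 90.0800
Highest R₀: strategy Q with 90.0800.

90.08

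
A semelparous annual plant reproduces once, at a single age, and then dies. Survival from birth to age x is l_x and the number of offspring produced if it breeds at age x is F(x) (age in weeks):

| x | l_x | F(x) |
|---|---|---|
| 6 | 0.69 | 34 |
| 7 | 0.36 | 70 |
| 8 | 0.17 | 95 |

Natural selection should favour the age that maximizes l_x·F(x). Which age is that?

Expected offspring if breeding at age x = l_x × F(x):
  age 6: 0.69 × 34 = 23.460
  age 7: 0.36 × 70 = 25.200
  age 8: 0.17 × 95 = 16.150
Maximum at age 7 (25.200).

7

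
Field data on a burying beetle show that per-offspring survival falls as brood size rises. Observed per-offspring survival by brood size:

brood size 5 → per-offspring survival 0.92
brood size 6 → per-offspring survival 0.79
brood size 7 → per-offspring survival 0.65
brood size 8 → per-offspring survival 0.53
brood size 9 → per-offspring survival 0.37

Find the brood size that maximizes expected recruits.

6

Expected recruits = c × s(c):
  c=5: 5 × 0.92 = 4.600
  c=6: 6 × 0.79 = 4.740
  c=7: 7 × 0.65 = 4.550
  c=8: 8 × 0.53 = 4.240
  c=9: 9 × 0.37 = 3.330
Maximum at c = 6 (4.740 recruits).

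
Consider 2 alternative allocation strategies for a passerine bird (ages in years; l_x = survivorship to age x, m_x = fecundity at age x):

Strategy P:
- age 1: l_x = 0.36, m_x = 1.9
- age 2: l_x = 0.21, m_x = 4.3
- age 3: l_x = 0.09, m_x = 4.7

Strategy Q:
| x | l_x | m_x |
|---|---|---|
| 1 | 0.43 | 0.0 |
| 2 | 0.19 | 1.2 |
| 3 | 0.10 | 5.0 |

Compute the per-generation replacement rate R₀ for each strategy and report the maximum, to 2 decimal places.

Strategy P: R₀ = 0.36×1.9 + 0.21×4.3 + 0.09×4.7 = 2.0100
Strategy Q: R₀ = 0.43×0.0 + 0.19×1.2 + 0.10×5.0 = 0.7280
Highest R₀: strategy P with 2.0100.

2.01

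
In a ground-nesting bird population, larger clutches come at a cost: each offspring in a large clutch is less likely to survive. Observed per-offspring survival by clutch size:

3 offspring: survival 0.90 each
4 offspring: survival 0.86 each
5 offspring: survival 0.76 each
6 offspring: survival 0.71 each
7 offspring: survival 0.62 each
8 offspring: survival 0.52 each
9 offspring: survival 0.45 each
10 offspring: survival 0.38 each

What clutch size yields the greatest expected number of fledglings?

Expected fledglings = c × s(c):
  c=3: 3 × 0.90 = 2.700
  c=4: 4 × 0.86 = 3.440
  c=5: 5 × 0.76 = 3.800
  c=6: 6 × 0.71 = 4.260
  c=7: 7 × 0.62 = 4.340
  c=8: 8 × 0.52 = 4.160
  c=9: 9 × 0.45 = 4.050
  c=10: 10 × 0.38 = 3.800
Maximum at c = 7 (4.340 fledglings).

7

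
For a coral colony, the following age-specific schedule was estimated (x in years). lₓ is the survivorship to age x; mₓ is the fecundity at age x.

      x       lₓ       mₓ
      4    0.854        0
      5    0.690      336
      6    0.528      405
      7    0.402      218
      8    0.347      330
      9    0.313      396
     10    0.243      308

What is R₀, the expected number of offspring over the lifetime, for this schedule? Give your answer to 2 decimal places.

846.62

R₀ = Σ lₓ mₓ:
  age 4: 0.854 × 0 = 0.0000
  age 5: 0.690 × 336 = 231.8400
  age 6: 0.528 × 405 = 213.8400
  age 7: 0.402 × 218 = 87.6360
  age 8: 0.347 × 330 = 114.5100
  age 9: 0.313 × 396 = 123.9480
  age 10: 0.243 × 308 = 74.8440
R₀ = 0.0000 + 231.8400 + 213.8400 + 87.6360 + 114.5100 + 123.9480 + 74.8440 = 846.6180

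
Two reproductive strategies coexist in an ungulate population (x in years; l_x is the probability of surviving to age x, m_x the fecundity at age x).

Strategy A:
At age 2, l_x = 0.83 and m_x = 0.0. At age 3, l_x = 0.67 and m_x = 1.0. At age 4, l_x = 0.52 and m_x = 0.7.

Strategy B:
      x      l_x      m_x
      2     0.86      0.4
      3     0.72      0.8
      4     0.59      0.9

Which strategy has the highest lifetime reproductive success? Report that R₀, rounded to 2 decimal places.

1.45

Strategy A: R₀ = 0.83×0.0 + 0.67×1.0 + 0.52×0.7 = 1.0340
Strategy B: R₀ = 0.86×0.4 + 0.72×0.8 + 0.59×0.9 = 1.4510
Highest R₀: strategy B with 1.4510.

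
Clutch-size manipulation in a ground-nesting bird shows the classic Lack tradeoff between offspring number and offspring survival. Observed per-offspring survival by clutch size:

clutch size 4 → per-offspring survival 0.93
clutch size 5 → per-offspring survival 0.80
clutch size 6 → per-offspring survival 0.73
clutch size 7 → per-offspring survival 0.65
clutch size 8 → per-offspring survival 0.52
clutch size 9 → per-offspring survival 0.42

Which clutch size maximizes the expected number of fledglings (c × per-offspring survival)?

7

Expected fledglings = c × s(c):
  c=4: 4 × 0.93 = 3.720
  c=5: 5 × 0.80 = 4.000
  c=6: 6 × 0.73 = 4.380
  c=7: 7 × 0.65 = 4.550
  c=8: 8 × 0.52 = 4.160
  c=9: 9 × 0.42 = 3.780
Maximum at c = 7 (4.550 fledglings).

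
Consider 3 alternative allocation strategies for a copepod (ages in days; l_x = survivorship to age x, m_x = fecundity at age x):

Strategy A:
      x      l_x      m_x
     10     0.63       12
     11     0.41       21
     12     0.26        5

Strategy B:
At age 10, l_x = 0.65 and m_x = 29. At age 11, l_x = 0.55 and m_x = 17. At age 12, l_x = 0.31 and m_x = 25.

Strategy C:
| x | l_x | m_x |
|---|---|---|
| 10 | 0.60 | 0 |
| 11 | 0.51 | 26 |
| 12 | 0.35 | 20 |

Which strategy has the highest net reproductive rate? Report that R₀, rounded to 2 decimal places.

Strategy A: R₀ = 0.63×12 + 0.41×21 + 0.26×5 = 17.4700
Strategy B: R₀ = 0.65×29 + 0.55×17 + 0.31×25 = 35.9500
Strategy C: R₀ = 0.60×0 + 0.51×26 + 0.35×20 = 20.2600
Highest R₀: strategy B with 35.9500.

35.95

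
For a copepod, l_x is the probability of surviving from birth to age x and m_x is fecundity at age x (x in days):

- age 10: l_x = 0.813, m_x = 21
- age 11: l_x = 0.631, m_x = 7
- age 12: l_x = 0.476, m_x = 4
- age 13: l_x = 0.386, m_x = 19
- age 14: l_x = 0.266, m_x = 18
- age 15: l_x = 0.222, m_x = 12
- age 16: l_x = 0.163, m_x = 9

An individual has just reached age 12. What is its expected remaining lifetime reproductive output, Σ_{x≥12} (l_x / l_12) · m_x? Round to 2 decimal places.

l_12 = 0.476. Conditional survival from age 12 to x is l_x / l_12.
  x=12: (0.476/0.476) × 4 = 4.0000
  x=13: (0.386/0.476) × 19 = 15.4076
  x=14: (0.266/0.476) × 18 = 10.0588
  x=15: (0.222/0.476) × 12 = 5.5966
  x=16: (0.163/0.476) × 9 = 3.0819
Sum = 4.0000 + 15.4076 + 10.0588 + 5.5966 + 3.0819 = 38.1450

38.14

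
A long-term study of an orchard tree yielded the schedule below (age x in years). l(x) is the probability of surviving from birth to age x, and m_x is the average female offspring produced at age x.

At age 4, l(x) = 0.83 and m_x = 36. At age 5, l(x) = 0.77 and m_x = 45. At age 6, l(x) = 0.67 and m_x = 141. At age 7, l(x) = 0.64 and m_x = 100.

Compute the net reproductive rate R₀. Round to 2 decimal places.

223.00

R₀ = Σ l(x) m_x:
  age 4: 0.83 × 36 = 29.8800
  age 5: 0.77 × 45 = 34.6500
  age 6: 0.67 × 141 = 94.4700
  age 7: 0.64 × 100 = 64.0000
R₀ = 29.8800 + 34.6500 + 94.4700 + 64.0000 = 223.0000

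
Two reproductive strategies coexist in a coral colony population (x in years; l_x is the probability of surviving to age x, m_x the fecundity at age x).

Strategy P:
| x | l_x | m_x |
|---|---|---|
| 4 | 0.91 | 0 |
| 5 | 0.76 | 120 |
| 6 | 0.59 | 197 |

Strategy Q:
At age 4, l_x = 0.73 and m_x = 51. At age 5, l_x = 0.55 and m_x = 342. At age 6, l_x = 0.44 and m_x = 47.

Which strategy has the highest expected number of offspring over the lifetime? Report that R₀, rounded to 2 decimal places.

Strategy P: R₀ = 0.91×0 + 0.76×120 + 0.59×197 = 207.4300
Strategy Q: R₀ = 0.73×51 + 0.55×342 + 0.44×47 = 246.0100
Highest R₀: strategy Q with 246.0100.

246.01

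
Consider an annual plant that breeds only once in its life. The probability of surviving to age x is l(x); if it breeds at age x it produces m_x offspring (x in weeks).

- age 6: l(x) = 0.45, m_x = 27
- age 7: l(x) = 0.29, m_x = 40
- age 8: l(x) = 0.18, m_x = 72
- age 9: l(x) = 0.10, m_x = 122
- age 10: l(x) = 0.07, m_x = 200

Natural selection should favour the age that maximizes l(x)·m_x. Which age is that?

Expected offspring if breeding at age x = l(x) × m_x:
  age 6: 0.45 × 27 = 12.150
  age 7: 0.29 × 40 = 11.600
  age 8: 0.18 × 72 = 12.960
  age 9: 0.10 × 122 = 12.200
  age 10: 0.07 × 200 = 14.000
Maximum at age 10 (14.000).

10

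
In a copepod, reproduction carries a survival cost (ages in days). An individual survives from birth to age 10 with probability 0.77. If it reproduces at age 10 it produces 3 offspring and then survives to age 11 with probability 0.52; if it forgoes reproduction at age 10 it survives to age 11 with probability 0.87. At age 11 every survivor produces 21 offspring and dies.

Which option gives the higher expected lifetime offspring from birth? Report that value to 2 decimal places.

14.07

breed at age 10: R₀ = 0.77 × (3 + 0.52 × 21) = 0.77 × 13.9200 = 10.7184
delay to age 11: R₀ = 0.77 × (0.87 × 21) = 0.77 × 18.2700 = 14.0679
Higher: delay to age 11 (14.0679).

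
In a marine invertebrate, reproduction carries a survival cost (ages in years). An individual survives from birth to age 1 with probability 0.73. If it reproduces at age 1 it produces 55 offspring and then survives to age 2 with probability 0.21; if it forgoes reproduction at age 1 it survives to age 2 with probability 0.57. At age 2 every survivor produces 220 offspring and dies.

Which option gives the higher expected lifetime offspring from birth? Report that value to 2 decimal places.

breed at age 1: R₀ = 0.73 × (55 + 0.21 × 220) = 0.73 × 101.2000 = 73.8760
delay to age 2: R₀ = 0.73 × (0.57 × 220) = 0.73 × 125.4000 = 91.5420
Higher: delay to age 2 (91.5420).

91.54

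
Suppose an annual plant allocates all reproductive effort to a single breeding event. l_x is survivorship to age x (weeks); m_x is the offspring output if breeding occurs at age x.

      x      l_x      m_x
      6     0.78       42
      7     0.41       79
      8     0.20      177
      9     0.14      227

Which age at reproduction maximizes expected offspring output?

Expected offspring if breeding at age x = l_x × m_x:
  age 6: 0.78 × 42 = 32.760
  age 7: 0.41 × 79 = 32.390
  age 8: 0.20 × 177 = 35.400
  age 9: 0.14 × 227 = 31.780
Maximum at age 8 (35.400).

8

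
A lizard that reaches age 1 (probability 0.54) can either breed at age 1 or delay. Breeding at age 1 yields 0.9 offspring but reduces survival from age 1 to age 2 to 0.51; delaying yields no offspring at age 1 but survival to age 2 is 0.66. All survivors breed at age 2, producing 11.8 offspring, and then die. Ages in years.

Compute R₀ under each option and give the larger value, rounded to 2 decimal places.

breed at age 1: R₀ = 0.54 × (0.9 + 0.51 × 11.8) = 0.54 × 6.9180 = 3.7357
delay to age 2: R₀ = 0.54 × (0.66 × 11.8) = 0.54 × 7.7880 = 4.2055
Higher: delay to age 2 (4.2055).

4.21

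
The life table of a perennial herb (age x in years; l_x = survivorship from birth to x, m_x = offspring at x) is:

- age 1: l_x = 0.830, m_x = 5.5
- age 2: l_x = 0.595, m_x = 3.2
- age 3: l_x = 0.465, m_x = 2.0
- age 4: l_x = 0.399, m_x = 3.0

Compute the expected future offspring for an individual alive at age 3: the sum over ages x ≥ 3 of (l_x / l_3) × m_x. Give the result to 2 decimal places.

l_3 = 0.465. Conditional survival from age 3 to x is l_x / l_3.
  x=3: (0.465/0.465) × 2.0 = 2.0000
  x=4: (0.399/0.465) × 3.0 = 2.5742
Sum = 2.0000 + 2.5742 = 4.5742

4.57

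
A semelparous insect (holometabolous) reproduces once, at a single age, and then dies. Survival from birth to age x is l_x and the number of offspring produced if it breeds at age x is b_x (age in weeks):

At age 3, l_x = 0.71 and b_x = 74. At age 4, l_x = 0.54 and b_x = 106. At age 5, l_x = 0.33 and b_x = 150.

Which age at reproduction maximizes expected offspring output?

4

Expected offspring if breeding at age x = l_x × b_x:
  age 3: 0.71 × 74 = 52.540
  age 4: 0.54 × 106 = 57.240
  age 5: 0.33 × 150 = 49.500
Maximum at age 4 (57.240).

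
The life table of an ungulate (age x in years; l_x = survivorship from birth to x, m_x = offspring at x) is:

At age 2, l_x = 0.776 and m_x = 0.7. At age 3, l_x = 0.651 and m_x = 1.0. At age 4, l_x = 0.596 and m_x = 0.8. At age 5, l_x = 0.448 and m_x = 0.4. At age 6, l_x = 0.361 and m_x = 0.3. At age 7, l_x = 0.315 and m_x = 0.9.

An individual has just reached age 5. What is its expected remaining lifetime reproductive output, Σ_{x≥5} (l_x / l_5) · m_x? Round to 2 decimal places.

l_5 = 0.448. Conditional survival from age 5 to x is l_x / l_5.
  x=5: (0.448/0.448) × 0.4 = 0.4000
  x=6: (0.361/0.448) × 0.3 = 0.2417
  x=7: (0.315/0.448) × 0.9 = 0.6328
Sum = 0.4000 + 0.2417 + 0.6328 = 1.2746

1.27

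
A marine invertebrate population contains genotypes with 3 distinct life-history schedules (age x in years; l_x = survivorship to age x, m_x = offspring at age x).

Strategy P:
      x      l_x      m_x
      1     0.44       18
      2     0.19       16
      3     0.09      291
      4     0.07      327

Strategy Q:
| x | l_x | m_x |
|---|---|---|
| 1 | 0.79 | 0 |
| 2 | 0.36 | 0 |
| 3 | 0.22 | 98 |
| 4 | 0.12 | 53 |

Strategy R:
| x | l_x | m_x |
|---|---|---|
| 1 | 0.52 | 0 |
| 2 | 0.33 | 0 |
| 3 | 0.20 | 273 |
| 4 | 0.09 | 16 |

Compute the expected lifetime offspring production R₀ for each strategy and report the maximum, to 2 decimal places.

Strategy P: R₀ = 0.44×18 + 0.19×16 + 0.09×291 + 0.07×327 = 60.0400
Strategy Q: R₀ = 0.79×0 + 0.36×0 + 0.22×98 + 0.12×53 = 27.9200
Strategy R: R₀ = 0.52×0 + 0.33×0 + 0.20×273 + 0.09×16 = 56.0400
Highest R₀: strategy P with 60.0400.

60.04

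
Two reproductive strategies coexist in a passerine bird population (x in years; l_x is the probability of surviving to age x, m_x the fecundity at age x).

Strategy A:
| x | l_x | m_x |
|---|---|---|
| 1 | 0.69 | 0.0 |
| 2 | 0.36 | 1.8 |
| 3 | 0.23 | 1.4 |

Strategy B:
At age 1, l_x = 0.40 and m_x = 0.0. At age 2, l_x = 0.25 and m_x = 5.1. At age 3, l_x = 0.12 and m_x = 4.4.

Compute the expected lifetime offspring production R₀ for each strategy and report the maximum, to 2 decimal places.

Strategy A: R₀ = 0.69×0.0 + 0.36×1.8 + 0.23×1.4 = 0.9700
Strategy B: R₀ = 0.40×0.0 + 0.25×5.1 + 0.12×4.4 = 1.8030
Highest R₀: strategy B with 1.8030.

1.80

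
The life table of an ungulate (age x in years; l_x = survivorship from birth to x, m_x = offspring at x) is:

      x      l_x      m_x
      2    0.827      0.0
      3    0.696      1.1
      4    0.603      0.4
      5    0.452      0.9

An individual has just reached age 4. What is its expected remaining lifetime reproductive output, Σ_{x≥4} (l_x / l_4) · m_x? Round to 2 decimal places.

l_4 = 0.603. Conditional survival from age 4 to x is l_x / l_4.
  x=4: (0.603/0.603) × 0.4 = 0.4000
  x=5: (0.452/0.603) × 0.9 = 0.6746
Sum = 0.4000 + 0.6746 = 1.0746

1.07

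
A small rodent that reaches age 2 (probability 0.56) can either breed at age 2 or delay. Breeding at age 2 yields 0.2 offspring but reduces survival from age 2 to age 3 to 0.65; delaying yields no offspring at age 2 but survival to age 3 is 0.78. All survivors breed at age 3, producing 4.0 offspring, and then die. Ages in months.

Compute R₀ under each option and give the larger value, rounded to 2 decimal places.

1.75

breed at age 2: R₀ = 0.56 × (0.2 + 0.65 × 4.0) = 0.56 × 2.8000 = 1.5680
delay to age 3: R₀ = 0.56 × (0.78 × 4.0) = 0.56 × 3.1200 = 1.7472
Higher: delay to age 3 (1.7472).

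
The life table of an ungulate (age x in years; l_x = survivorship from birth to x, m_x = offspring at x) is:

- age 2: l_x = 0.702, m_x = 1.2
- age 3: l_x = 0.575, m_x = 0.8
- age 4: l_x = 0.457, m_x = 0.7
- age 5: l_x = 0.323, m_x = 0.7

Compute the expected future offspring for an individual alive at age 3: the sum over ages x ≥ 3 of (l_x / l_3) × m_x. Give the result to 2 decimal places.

1.75

l_3 = 0.575. Conditional survival from age 3 to x is l_x / l_3.
  x=3: (0.575/0.575) × 0.8 = 0.8000
  x=4: (0.457/0.575) × 0.7 = 0.5563
  x=5: (0.323/0.575) × 0.7 = 0.3932
Sum = 0.8000 + 0.5563 + 0.3932 = 1.7496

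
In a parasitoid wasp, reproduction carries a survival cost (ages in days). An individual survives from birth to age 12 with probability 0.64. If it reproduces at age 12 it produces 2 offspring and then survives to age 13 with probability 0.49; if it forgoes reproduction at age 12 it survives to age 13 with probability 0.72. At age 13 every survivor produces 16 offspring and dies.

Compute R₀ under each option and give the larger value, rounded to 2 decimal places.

7.37

breed at age 12: R₀ = 0.64 × (2 + 0.49 × 16) = 0.64 × 9.8400 = 6.2976
delay to age 13: R₀ = 0.64 × (0.72 × 16) = 0.64 × 11.5200 = 7.3728
Higher: delay to age 13 (7.3728).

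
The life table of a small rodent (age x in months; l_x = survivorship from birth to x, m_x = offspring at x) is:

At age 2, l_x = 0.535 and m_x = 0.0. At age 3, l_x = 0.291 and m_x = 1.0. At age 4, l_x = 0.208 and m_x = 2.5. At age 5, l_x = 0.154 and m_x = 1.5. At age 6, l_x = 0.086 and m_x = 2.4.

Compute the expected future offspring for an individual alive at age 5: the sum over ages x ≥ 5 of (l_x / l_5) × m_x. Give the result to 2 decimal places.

l_5 = 0.154. Conditional survival from age 5 to x is l_x / l_5.
  x=5: (0.154/0.154) × 1.5 = 1.5000
  x=6: (0.086/0.154) × 2.4 = 1.3403
Sum = 1.5000 + 1.3403 = 2.8403

2.84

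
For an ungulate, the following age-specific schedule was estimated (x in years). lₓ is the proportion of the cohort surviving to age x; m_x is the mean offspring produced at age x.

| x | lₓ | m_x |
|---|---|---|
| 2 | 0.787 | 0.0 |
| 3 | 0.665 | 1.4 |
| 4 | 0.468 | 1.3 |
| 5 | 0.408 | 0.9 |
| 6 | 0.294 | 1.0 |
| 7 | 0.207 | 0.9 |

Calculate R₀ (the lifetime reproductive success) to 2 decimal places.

R₀ = Σ lₓ m_x:
  age 2: 0.787 × 0.0 = 0.0000
  age 3: 0.665 × 1.4 = 0.9310
  age 4: 0.468 × 1.3 = 0.6084
  age 5: 0.408 × 0.9 = 0.3672
  age 6: 0.294 × 1.0 = 0.2940
  age 7: 0.207 × 0.9 = 0.1863
R₀ = 0.0000 + 0.9310 + 0.6084 + 0.3672 + 0.2940 + 0.1863 = 2.3869

2.39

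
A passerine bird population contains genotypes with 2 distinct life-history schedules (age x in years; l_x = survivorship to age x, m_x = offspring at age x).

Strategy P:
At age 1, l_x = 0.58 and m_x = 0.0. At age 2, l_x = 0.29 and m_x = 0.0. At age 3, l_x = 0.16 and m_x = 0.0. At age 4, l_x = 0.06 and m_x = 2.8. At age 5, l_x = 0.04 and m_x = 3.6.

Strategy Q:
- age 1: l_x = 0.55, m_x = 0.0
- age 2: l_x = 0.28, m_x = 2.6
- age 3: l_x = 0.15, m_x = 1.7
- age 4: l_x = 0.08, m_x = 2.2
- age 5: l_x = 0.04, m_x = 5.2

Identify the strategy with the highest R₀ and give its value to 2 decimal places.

1.37

Strategy P: R₀ = 0.58×0.0 + 0.29×0.0 + 0.16×0.0 + 0.06×2.8 + 0.04×3.6 = 0.3120
Strategy Q: R₀ = 0.55×0.0 + 0.28×2.6 + 0.15×1.7 + 0.08×2.2 + 0.04×5.2 = 1.3670
Highest R₀: strategy Q with 1.3670.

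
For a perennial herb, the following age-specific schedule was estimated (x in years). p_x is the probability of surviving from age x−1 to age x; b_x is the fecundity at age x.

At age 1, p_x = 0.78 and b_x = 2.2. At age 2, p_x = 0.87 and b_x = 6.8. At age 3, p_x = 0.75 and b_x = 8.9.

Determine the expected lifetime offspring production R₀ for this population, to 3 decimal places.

10.860

Survivorship from birth: l_x = p_1·p_2·…·p_x.
  l_1 = 0.78000
  l_2 = 0.67860
  l_3 = 0.50895
R₀ = Σ l_x b_x:
  age 1: 0.78000 × 2.2 = 1.7160
  age 2: 0.67860 × 6.8 = 4.6145
  age 3: 0.50895 × 8.9 = 4.5297
R₀ = 1.7160 + 4.6145 + 4.5297 = 10.8601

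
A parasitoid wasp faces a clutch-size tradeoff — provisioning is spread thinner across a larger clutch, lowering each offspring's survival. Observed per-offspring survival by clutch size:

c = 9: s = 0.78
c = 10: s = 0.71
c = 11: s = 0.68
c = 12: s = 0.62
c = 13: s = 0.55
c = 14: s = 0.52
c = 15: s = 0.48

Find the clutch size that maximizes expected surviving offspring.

Expected surviving offspring = c × s(c):
  c=9: 9 × 0.78 = 7.020
  c=10: 10 × 0.71 = 7.100
  c=11: 11 × 0.68 = 7.480
  c=12: 12 × 0.62 = 7.440
  c=13: 13 × 0.55 = 7.150
  c=14: 14 × 0.52 = 7.280
  c=15: 15 × 0.48 = 7.200
Maximum at c = 11 (7.480 surviving offspring).

11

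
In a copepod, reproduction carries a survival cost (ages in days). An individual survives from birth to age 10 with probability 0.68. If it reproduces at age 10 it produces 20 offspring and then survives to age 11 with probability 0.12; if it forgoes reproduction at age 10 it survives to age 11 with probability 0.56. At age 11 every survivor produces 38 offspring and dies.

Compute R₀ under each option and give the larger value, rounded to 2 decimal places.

breed at age 10: R₀ = 0.68 × (20 + 0.12 × 38) = 0.68 × 24.5600 = 16.7008
delay to age 11: R₀ = 0.68 × (0.56 × 38) = 0.68 × 21.2800 = 14.4704
Higher: breed at age 10 (16.7008).

16.70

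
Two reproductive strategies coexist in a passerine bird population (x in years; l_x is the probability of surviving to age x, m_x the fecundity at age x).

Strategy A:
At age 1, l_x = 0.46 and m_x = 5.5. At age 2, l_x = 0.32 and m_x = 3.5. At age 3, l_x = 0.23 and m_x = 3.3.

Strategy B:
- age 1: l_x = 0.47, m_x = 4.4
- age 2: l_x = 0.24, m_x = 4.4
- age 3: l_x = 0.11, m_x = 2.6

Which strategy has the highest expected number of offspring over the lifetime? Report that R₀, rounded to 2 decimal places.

4.41

Strategy A: R₀ = 0.46×5.5 + 0.32×3.5 + 0.23×3.3 = 4.4090
Strategy B: R₀ = 0.47×4.4 + 0.24×4.4 + 0.11×2.6 = 3.4100
Highest R₀: strategy A with 4.4090.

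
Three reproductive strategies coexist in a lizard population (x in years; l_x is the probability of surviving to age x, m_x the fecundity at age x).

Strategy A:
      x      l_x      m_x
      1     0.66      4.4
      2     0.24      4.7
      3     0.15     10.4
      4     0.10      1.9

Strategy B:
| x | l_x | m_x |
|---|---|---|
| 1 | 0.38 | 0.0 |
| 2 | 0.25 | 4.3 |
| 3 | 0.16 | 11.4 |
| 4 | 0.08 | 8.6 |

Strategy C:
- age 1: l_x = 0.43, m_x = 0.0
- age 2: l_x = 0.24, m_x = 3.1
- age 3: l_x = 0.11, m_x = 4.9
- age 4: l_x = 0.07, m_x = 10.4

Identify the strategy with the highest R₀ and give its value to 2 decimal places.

5.78

Strategy A: R₀ = 0.66×4.4 + 0.24×4.7 + 0.15×10.4 + 0.10×1.9 = 5.7820
Strategy B: R₀ = 0.38×0.0 + 0.25×4.3 + 0.16×11.4 + 0.08×8.6 = 3.5870
Strategy C: R₀ = 0.43×0.0 + 0.24×3.1 + 0.11×4.9 + 0.07×10.4 = 2.0110
Highest R₀: strategy A with 5.7820.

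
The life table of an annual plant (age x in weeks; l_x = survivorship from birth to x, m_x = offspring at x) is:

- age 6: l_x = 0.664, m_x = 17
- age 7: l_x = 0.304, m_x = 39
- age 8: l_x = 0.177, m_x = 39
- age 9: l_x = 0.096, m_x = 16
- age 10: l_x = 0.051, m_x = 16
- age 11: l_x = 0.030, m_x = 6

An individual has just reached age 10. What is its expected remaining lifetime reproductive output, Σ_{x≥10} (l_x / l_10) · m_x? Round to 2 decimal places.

19.53

l_10 = 0.051. Conditional survival from age 10 to x is l_x / l_10.
  x=10: (0.051/0.051) × 16 = 16.0000
  x=11: (0.030/0.051) × 6 = 3.5294
Sum = 16.0000 + 3.5294 = 19.5294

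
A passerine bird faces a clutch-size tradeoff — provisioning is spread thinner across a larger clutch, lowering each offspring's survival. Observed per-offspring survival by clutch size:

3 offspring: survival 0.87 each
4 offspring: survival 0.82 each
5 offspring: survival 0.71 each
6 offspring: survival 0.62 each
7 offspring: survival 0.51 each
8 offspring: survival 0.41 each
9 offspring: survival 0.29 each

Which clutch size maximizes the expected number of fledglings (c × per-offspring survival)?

6

Expected fledglings = c × s(c):
  c=3: 3 × 0.87 = 2.610
  c=4: 4 × 0.82 = 3.280
  c=5: 5 × 0.71 = 3.550
  c=6: 6 × 0.62 = 3.720
  c=7: 7 × 0.51 = 3.570
  c=8: 8 × 0.41 = 3.280
  c=9: 9 × 0.29 = 2.610
Maximum at c = 6 (3.720 fledglings).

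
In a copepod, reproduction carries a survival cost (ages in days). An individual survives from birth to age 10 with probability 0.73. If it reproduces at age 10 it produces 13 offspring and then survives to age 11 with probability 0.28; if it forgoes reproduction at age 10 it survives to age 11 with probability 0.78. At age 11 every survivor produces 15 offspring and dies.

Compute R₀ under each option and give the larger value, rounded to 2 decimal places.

12.56

breed at age 10: R₀ = 0.73 × (13 + 0.28 × 15) = 0.73 × 17.2000 = 12.5560
delay to age 11: R₀ = 0.73 × (0.78 × 15) = 0.73 × 11.7000 = 8.5410
Higher: breed at age 10 (12.5560).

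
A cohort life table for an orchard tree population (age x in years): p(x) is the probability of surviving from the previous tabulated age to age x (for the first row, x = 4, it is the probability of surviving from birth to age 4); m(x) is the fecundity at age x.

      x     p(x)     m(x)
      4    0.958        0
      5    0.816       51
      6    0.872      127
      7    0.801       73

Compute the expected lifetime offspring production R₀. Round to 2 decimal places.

Survivorship from birth: l_x = p_4·p_5·…·p_x.
  l_4 = 0.95800
  l_5 = 0.78173
  l_6 = 0.68167
  l_7 = 0.54602
R₀ = Σ l_x m(x):
  age 4: 0.95800 × 0 = 0.0000
  age 5: 0.78173 × 51 = 39.8682
  age 6: 0.68167 × 127 = 86.5721
  age 7: 0.54602 × 73 = 39.8595
R₀ = 0.0000 + 39.8682 + 86.5721 + 39.8595 = 166.2998

166.30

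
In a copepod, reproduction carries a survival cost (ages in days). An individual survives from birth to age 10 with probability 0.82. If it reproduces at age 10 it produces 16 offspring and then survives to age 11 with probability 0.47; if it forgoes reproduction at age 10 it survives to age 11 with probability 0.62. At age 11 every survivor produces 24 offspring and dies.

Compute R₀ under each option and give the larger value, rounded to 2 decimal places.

breed at age 10: R₀ = 0.82 × (16 + 0.47 × 24) = 0.82 × 27.2800 = 22.3696
delay to age 11: R₀ = 0.82 × (0.62 × 24) = 0.82 × 14.8800 = 12.2016
Higher: breed at age 10 (22.3696).

22.37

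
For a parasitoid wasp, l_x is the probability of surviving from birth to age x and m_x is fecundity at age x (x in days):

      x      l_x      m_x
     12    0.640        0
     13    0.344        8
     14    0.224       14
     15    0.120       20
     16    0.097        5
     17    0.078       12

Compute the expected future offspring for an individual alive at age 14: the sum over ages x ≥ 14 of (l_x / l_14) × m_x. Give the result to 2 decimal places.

31.06

l_14 = 0.224. Conditional survival from age 14 to x is l_x / l_14.
  x=14: (0.224/0.224) × 14 = 14.0000
  x=15: (0.120/0.224) × 20 = 10.7143
  x=16: (0.097/0.224) × 5 = 2.1652
  x=17: (0.078/0.224) × 12 = 4.1786
Sum = 14.0000 + 10.7143 + 2.1652 + 4.1786 = 31.0580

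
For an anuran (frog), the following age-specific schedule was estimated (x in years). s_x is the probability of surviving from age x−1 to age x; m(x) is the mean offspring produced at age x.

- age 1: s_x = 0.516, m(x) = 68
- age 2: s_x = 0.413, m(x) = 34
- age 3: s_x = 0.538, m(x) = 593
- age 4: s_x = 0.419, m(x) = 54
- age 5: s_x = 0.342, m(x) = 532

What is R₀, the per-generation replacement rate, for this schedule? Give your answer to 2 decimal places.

Survivorship from birth: l_x = s_1·s_2·…·s_x.
  l_1 = 0.51600
  l_2 = 0.21311
  l_3 = 0.11465
  l_4 = 0.04804
  l_5 = 0.01643
R₀ = Σ l_x m(x):
  age 1: 0.51600 × 68 = 35.0880
  age 2: 0.21311 × 34 = 7.2457
  age 3: 0.11465 × 593 = 67.9874
  age 4: 0.04804 × 54 = 2.5942
  age 5: 0.01643 × 532 = 8.7408
R₀ = 35.0880 + 7.2457 + 67.9874 + 2.5942 + 8.7408 = 121.6561

121.66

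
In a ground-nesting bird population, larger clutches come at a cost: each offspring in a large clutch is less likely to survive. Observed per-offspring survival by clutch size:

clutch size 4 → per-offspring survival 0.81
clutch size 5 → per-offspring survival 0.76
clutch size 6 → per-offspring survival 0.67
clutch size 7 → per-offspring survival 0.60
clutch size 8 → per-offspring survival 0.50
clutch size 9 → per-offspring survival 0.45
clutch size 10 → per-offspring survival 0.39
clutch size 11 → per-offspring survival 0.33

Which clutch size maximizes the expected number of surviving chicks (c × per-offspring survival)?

7

Expected surviving chicks = c × s(c):
  c=4: 4 × 0.81 = 3.240
  c=5: 5 × 0.76 = 3.800
  c=6: 6 × 0.67 = 4.020
  c=7: 7 × 0.60 = 4.200
  c=8: 8 × 0.50 = 4.000
  c=9: 9 × 0.45 = 4.050
  c=10: 10 × 0.39 = 3.900
  c=11: 11 × 0.33 = 3.630
Maximum at c = 7 (4.200 surviving chicks).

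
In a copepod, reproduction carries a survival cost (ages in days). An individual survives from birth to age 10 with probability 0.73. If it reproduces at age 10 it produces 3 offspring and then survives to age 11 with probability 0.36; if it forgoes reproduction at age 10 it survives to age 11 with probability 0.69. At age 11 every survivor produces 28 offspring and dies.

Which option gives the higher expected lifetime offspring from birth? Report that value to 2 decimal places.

14.10

breed at age 10: R₀ = 0.73 × (3 + 0.36 × 28) = 0.73 × 13.0800 = 9.5484
delay to age 11: R₀ = 0.73 × (0.69 × 28) = 0.73 × 19.3200 = 14.1036
Higher: delay to age 11 (14.1036).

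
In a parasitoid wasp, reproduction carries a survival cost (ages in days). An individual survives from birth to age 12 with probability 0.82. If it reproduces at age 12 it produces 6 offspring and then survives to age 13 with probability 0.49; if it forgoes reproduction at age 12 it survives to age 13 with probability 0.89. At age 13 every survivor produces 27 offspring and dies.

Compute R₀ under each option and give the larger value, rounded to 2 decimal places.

breed at age 12: R₀ = 0.82 × (6 + 0.49 × 27) = 0.82 × 19.2300 = 15.7686
delay to age 13: R₀ = 0.82 × (0.89 × 27) = 0.82 × 24.0300 = 19.7046
Higher: delay to age 13 (19.7046).

19.70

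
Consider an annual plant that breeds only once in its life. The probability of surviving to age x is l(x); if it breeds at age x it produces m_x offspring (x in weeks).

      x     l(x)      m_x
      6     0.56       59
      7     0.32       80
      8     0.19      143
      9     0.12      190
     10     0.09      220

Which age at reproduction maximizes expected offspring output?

6

Expected offspring if breeding at age x = l(x) × m_x:
  age 6: 0.56 × 59 = 33.040
  age 7: 0.32 × 80 = 25.600
  age 8: 0.19 × 143 = 27.170
  age 9: 0.12 × 190 = 22.800
  age 10: 0.09 × 220 = 19.800
Maximum at age 6 (33.040).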